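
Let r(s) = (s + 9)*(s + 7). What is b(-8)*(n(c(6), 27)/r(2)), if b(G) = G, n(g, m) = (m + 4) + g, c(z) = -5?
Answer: -208/99 ≈ -2.1010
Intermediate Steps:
n(g, m) = 4 + g + m (n(g, m) = (4 + m) + g = 4 + g + m)
r(s) = (7 + s)*(9 + s) (r(s) = (9 + s)*(7 + s) = (7 + s)*(9 + s))
b(-8)*(n(c(6), 27)/r(2)) = -8*(4 - 5 + 27)/(63 + 2² + 16*2) = -208/(63 + 4 + 32) = -208/99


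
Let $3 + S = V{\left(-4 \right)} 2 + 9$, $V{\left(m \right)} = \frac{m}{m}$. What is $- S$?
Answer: $-8$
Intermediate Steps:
$V{\left(m \right)} = 1$
$S = 8$ ($S = -3 + \left(1 \cdot 2 + 9\right) = -3 + \left(2 + 9\right) = -3 + 11 = 8$)
$- S = \left(-1\right) 8 = -8$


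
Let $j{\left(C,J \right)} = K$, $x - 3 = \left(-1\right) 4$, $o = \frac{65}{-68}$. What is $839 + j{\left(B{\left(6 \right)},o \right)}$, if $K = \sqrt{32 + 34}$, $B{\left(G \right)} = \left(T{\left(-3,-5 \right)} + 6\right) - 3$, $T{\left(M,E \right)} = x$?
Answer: $839 + \sqrt{66} \approx 847.12$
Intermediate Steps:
$o = - \frac{65}{68}$ ($o = 65 \left(- \frac{1}{68}\right) = - \frac{65}{68} \approx -0.95588$)
$x = -1$ ($x = 3 - 4 = -1$)
$T{\left(M,E \right)} = -1$
$B{\left(G \right)} = 2$ ($B{\left(G \right)} = \left(-1 + 6\right) - 3 = 5 - 3 = 2$)
$K = \sqrt{66} \approx 8.124$
$j{\left(C,J \right)} = \sqrt{66}$
$839 + j{\left(B{\left(6 \right)},o \right)} = 839 + \sqrt{66}$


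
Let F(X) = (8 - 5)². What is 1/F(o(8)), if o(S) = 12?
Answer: ⅑ ≈ 0.11111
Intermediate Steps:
F(X) = 9 (F(X) = 3² = 9)
1/F(o(8)) = 1/9 = ⅑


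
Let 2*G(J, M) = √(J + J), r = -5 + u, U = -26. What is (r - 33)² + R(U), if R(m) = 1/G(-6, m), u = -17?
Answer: 3025 - I*√3/3 ≈ 3025.0 - 0.57735*I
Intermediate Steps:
r = -22 (r = -5 - 17 = -22)
G(J, M) = √2*√J/2 (G(J, M) = √(J + J)/2 = √(2*J)/2 = (√2*√J)/2 = √2*√J/2)
R(m) = -I*√3/3 (R(m) = 1/(√2*√(-6)/2) = 1/(√2*(I*√6)/2) = 1/(I*√3) = -I*√3/3)
(r - 33)² + R(U) = (-22 - 33)² - I*√3/3 = (-55)² - I*√3/3 = 3025 - I*√3/3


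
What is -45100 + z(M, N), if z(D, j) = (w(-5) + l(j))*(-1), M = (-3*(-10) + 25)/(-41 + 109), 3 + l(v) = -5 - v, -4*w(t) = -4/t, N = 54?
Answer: -225189/5 ≈ -45038.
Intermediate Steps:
w(t) = 1/t (w(t) = -(-1)/t = 1/t)
l(v) = -8 - v (l(v) = -3 + (-5 - v) = -8 - v)
M = 55/68 (M = (30 + 25)/68 = 55*(1/68) = 55/68 ≈ 0.80882)
z(D, j) = 41/5 + j (z(D, j) = (1/(-5) + (-8 - j))*(-1) = (-⅕ + (-8 - j))*(-1) = (-41/5 - j)*(-1) = 41/5 + j)
-45100 + z(M, N) = -45100 + (41/5 + 54) = -45100 + 311/5 = -225189/5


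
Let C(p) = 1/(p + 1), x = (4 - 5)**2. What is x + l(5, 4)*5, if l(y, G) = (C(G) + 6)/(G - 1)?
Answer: 34/3 ≈ 11.333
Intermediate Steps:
x = 1 (x = (-1)**2 = 1)
C(p) = 1/(1 + p)
l(y, G) = (6 + 1/(1 + G))/(-1 + G) (l(y, G) = (1/(1 + G) + 6)/(G - 1) = (6 + 1/(1 + G))/(-1 + G))
x + l(5, 4)*5 = 1 + ((7 + 6*4)/(-1 + 4**2))*5 = 1 + ((7 + 24)/(-1 + 16))*5 = 1 + (31/15)*5 = 1 + 31/3 = 34/3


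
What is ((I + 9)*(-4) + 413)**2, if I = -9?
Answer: 170569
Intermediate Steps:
((I + 9)*(-4) + 413)**2 = ((-9 + 9)*(-4) + 413)**2 = (0*(-4) + 413)**2 = (0 + 413)**2 = 413**2 = 170569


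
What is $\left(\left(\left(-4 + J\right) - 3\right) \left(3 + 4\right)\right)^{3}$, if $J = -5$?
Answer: $-592704$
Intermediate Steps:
$\left(\left(\left(-4 + J\right) - 3\right) \left(3 + 4\right)\right)^{3} = \left(\left(\left(-4 - 5\right) - 3\right) \left(3 + 4\right)\right)^{3} = \left(\left(-9 - 3\right) 7\right)^{3} = \left(\left(-12\right) 7\right)^{3} = \left(-84\right)^{3} = -592704$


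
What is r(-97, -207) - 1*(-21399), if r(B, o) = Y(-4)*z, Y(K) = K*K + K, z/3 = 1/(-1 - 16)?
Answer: 363747/17 ≈ 21397.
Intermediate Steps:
z = -3/17 (z = 3/(-1 - 16) = 3/(-17) = 3*(-1/17) = -3/17 ≈ -0.17647)
Y(K) = K + K² (Y(K) = K² + K = K + K²)
r(B, o) = -36/17 (r(B, o) = -4*(1 - 4)*(-3/17) = -4*(-3)*(-3/17) = 12*(-3/17) = -36/17)
r(-97, -207) - 1*(-21399) = -36/17 - 1*(-21399) = -36/17 + 21399 = 363747/17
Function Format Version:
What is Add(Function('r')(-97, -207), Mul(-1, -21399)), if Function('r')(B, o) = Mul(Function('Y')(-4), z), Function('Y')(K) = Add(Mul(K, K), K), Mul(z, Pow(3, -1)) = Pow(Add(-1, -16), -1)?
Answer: Rational(363747, 17) ≈ 21397.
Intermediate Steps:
z = Rational(-3, 17) (z = Mul(3, Pow(Add(-1, -16), -1)) = Mul(3, Pow(-17, -1)) = Mul(3, Rational(-1, 17)) = Rational(-3, 17) ≈ -0.17647)
Function('Y')(K) = Add(K, Pow(K, 2)) (Function('Y')(K) = Add(Pow(K, 2), K) = Add(K, Pow(K, 2)))
Function('r')(B, o) = Rational(-36, 17) (Function('r')(B, o) = Mul(Mul(-4, Add(1, -4)), Rational(-3, 17)) = Mul(Mul(-4, -3), Rational(-3, 17)) = Mul(12, Rational(-3, 17)) = Rational(-36, 17))
Add(Function('r')(-97, -207), Mul(-1, -21399)) = Add(Rational(-36, 17), Mul(-1, -21399)) = Add(Rational(-36, 17), 21399) = Rational(363747, 17)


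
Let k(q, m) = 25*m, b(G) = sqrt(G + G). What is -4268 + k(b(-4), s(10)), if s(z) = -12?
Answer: -4568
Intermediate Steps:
b(G) = sqrt(2)*sqrt(G) (b(G) = sqrt(2*G) = sqrt(2)*sqrt(G))
-4268 + k(b(-4), s(10)) = -4268 + 25*(-12) = -4268 - 300 = -4568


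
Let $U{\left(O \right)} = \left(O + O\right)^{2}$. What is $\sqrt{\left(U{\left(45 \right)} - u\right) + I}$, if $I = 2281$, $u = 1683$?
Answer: $\sqrt{8698} \approx 93.263$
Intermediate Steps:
$U{\left(O \right)} = 4 O^{2}$ ($U{\left(O \right)} = \left(2 O\right)^{2} = 4 O^{2}$)
$\sqrt{\left(U{\left(45 \right)} - u\right) + I} = \sqrt{\left(4 \cdot 45^{2} - 1683\right) + 2281} = \sqrt{\left(4 \cdot 2025 - 1683\right) + 2281} = \sqrt{\left(8100 - 1683\right) + 2281} = \sqrt{6417 + 2281} = \sqrt{8698}$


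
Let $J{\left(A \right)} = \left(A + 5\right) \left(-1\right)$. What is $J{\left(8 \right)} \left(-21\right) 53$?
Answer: $14469$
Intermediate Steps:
$J{\left(A \right)} = -5 - A$ ($J{\left(A \right)} = \left(5 + A\right) \left(-1\right) = -5 - A$)
$J{\left(8 \right)} \left(-21\right) 53 = \left(-5 - 8\right) \left(-21\right) 53 = \left(-13\right) \left(-21\right) 53 = 273 \cdot 53 = 14469$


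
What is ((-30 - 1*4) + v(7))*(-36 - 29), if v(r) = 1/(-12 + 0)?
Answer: 26585/12 ≈ 2215.4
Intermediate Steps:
v(r) = -1/12 (v(r) = 1/(-12) = -1/12)
((-30 - 1*4) + v(7))*(-36 - 29) = ((-30 - 1*4) - 1/12)*(-36 - 29) = ((-30 - 4) - 1/12)*(-65) = (-34 - 1/12)*(-65) = -409/12*(-65) = 26585/12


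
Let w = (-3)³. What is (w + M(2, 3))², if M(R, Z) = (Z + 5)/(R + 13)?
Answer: 157609/225 ≈ 700.48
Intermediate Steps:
w = -27
M(R, Z) = (5 + Z)/(13 + R)
(w + M(2, 3))² = (-27 + (5 + 3)/(13 + 2))² = (-27 + 8/15)² = (-397/15)² = 157609/225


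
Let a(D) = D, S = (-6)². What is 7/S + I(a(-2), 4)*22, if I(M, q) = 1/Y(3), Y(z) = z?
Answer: 271/36 ≈ 7.5278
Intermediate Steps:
S = 36
I(M, q) = ⅓ (I(M, q) = 1/3 = ⅓)
7/S + I(a(-2), 4)*22 = 7/36 + (⅓)*22 = 7*(1/36) + 22/3 = 7/36 + 22/3 = 271/36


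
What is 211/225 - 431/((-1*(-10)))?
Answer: -18973/450 ≈ -42.162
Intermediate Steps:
211/225 - 431/((-1*(-10))) = 211*(1/225) - 431/10 = 211/225 - 431*⅒ = 211/225 - 431/10 = -18973/450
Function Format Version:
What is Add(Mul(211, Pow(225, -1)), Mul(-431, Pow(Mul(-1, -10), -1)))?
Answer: Rational(-18973, 450) ≈ -42.162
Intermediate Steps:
Add(Mul(211, Pow(225, -1)), Mul(-431, Pow(Mul(-1, -10), -1))) = Add(Mul(211, Rational(1, 225)), Mul(-431, Pow(10, -1))) = Add(Rational(211, 225), Mul(-431, Rational(1, 10))) = Add(Rational(211, 225), Rational(-431, 10)) = Rational(-18973, 450)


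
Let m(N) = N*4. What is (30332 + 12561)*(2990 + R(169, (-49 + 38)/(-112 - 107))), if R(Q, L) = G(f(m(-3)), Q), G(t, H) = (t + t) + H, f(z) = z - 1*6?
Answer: 133954839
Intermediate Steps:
m(N) = 4*N
f(z) = -6 + z (f(z) = z - 6 = -6 + z)
G(t, H) = H + 2*t (G(t, H) = 2*t + H = H + 2*t)
R(Q, L) = -36 + Q (R(Q, L) = Q + 2*(-6 + 4*(-3)) = Q + 2*(-6 - 12) = Q + 2*(-18) = Q - 36 = -36 + Q)
(30332 + 12561)*(2990 + R(169, (-49 + 38)/(-112 - 107))) = (30332 + 12561)*(2990 + (-36 + 169)) = 42893*(2990 + 133) = 42893*3123 = 133954839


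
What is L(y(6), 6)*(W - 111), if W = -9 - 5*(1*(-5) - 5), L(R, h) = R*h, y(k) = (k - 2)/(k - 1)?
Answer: -336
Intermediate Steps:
y(k) = (-2 + k)/(-1 + k)
W = 41 (W = -9 - 5*(-5 - 5) = -9 - 5*(-10) = -9 + 50 = 41)
L(y(6), 6)*(W - 111) = (((-2 + 6)/(-1 + 6))*6)*(41 - 111) = ((4/5)*6)*(-70) = (((⅕)*4)*6)*(-70) = ((⅘)*6)*(-70) = (24/5)*(-70) = -336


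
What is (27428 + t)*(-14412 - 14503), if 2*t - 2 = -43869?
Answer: -317746935/2 ≈ -1.5887e+8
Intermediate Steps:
t = -43867/2 (t = 1 + (1/2)*(-43869) = 1 - 43869/2 = -43867/2 ≈ -21934.)
(27428 + t)*(-14412 - 14503) = (27428 - 43867/2)*(-14412 - 14503) = (10989/2)*(-28915) = -317746935/2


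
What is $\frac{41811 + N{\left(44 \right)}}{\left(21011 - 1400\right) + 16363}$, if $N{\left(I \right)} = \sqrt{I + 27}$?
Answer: $\frac{41811}{35974} + \frac{\sqrt{71}}{35974} \approx 1.1625$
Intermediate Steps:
$N{\left(I \right)} = \sqrt{27 + I}$
$\frac{41811 + N{\left(44 \right)}}{\left(21011 - 1400\right) + 16363} = \frac{41811 + \sqrt{27 + 44}}{\left(21011 - 1400\right) + 16363} = \frac{41811 + \sqrt{71}}{\left(21011 - 1400\right) + 16363} = \frac{41811 + \sqrt{71}}{19611 + 16363} = \frac{41811 + \sqrt{71}}{35974} = \left(41811 + \sqrt{71}\right) \frac{1}{35974} = \frac{41811}{35974} + \frac{\sqrt{71}}{35974}$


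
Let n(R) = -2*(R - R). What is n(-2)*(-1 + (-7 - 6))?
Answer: 0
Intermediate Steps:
n(R) = 0 (n(R) = -2*0 = 0)
n(-2)*(-1 + (-7 - 6)) = 0*(-1 + (-7 - 6)) = 0*(-1 - 13) = 0*(-14) = 0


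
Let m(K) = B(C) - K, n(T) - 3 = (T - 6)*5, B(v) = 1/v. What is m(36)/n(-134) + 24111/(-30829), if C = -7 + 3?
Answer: -62751263/85951252 ≈ -0.73008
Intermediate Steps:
C = -4
n(T) = -27 + 5*T (n(T) = 3 + (T - 6)*5 = 3 + (-6 + T)*5 = 3 + (-30 + 5*T) = -27 + 5*T)
m(K) = -1/4 - K (m(K) = 1/(-4) - K = -1/4 - K)
m(36)/n(-134) + 24111/(-30829) = (-1/4 - 1*36)/(-27 + 5*(-134)) + 24111/(-30829) = (-1/4 - 36)/(-27 - 670) + 24111*(-1/30829) = -145/4/(-697) - 24111/30829 = -145/4*(-1/697) - 24111/30829 = 145/2788 - 24111/30829 = -62751263/85951252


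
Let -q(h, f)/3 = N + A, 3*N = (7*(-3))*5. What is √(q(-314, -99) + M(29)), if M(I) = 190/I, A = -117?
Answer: √389006/29 ≈ 21.507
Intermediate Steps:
N = -35 (N = ((7*(-3))*5)/3 = (-21*5)/3 = (⅓)*(-105) = -35)
q(h, f) = 456 (q(h, f) = -3*(-35 - 117) = -3*(-152) = 456)
√(q(-314, -99) + M(29)) = √(456 + 190/29) = √(13414/29) = √389006/29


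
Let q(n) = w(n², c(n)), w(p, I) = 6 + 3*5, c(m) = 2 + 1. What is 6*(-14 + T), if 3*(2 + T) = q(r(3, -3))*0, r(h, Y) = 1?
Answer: -96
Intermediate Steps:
c(m) = 3
w(p, I) = 21 (w(p, I) = 6 + 15 = 21)
q(n) = 21
T = -2 (T = -2 + (21*0)/3 = -2 + (⅓)*0 = -2 + 0 = -2)
6*(-14 + T) = 6*(-14 - 2) = 6*(-16) = -96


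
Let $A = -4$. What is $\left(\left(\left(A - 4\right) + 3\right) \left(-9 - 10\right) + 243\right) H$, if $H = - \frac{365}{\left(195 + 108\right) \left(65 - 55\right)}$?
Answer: $- \frac{12337}{303} \approx -40.716$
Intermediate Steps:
$H = - \frac{73}{606}$ ($H = - \frac{365}{303 \cdot 10} = - \frac{365}{3030} = \left(-365\right) \frac{1}{3030} = - \frac{73}{606} \approx -0.12046$)
$\left(\left(\left(A - 4\right) + 3\right) \left(-9 - 10\right) + 243\right) H = \left(\left(\left(-4 - 4\right) + 3\right) \left(-9 - 10\right) + 243\right) \left(- \frac{73}{606}\right) = \left(\left(-8 + 3\right) \left(-19\right) + 243\right) \left(- \frac{73}{606}\right) = \left(\left(-5\right) \left(-19\right) + 243\right) \left(- \frac{73}{606}\right) = \left(95 + 243\right) \left(- \frac{73}{606}\right) = 338 \left(- \frac{73}{606}\right) = - \frac{12337}{303}$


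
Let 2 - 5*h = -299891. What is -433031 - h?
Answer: -2465048/5 ≈ -4.9301e+5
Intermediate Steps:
h = 299893/5 (h = ⅖ - ⅕*(-299891) = ⅖ + 299891/5 = 299893/5 ≈ 59979.)
-433031 - h = -433031 - 1*299893/5 = -433031 - 299893/5 = -2465048/5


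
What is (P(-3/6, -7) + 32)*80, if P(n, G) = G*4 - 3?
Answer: 80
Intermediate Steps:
P(n, G) = -3 + 4*G (P(n, G) = 4*G - 3 = -3 + 4*G)
(P(-3/6, -7) + 32)*80 = ((-3 + 4*(-7)) + 32)*80 = ((-3 - 28) + 32)*80 = (-31 + 32)*80 = 1*80 = 80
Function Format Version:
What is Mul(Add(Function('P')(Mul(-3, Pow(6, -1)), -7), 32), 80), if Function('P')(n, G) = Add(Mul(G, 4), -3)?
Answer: 80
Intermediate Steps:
Function('P')(n, G) = Add(-3, Mul(4, G)) (Function('P')(n, G) = Add(Mul(4, G), -3) = Add(-3, Mul(4, G)))
Mul(Add(Function('P')(Mul(-3, Pow(6, -1)), -7), 32), 80) = Mul(Add(Add(-3, Mul(4, -7)), 32), 80) = Mul(Add(Add(-3, -28), 32), 80) = Mul(Add(-31, 32), 80) = Mul(1, 80) = 80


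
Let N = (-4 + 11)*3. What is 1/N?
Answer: 1/21 ≈ 0.047619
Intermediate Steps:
N = 21 (N = 7*3 = 21)
1/N = 1/21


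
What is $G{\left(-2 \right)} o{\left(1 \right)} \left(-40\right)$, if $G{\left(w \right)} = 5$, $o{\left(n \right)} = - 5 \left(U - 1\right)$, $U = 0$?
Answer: $-1000$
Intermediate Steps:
$o{\left(n \right)} = 5$ ($o{\left(n \right)} = - 5 \left(0 - 1\right) = \left(-5\right) \left(-1\right) = 5$)
$G{\left(-2 \right)} o{\left(1 \right)} \left(-40\right) = 5 \cdot 5 \left(-40\right) = 25 \left(-40\right) = -1000$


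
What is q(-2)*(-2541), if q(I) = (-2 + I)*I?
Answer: -20328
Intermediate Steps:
q(I) = I*(-2 + I)
q(-2)*(-2541) = -2*(-2 - 2)*(-2541) = -2*(-4)*(-2541) = 8*(-2541) = -20328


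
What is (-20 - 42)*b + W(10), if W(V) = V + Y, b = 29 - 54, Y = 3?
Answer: 1563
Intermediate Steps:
b = -25
W(V) = 3 + V (W(V) = V + 3 = 3 + V)
(-20 - 42)*b + W(10) = (-20 - 42)*(-25) + (3 + 10) = -62*(-25) + 13 = 1550 + 13 = 1563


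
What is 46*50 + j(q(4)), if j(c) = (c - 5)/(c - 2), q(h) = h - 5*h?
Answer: 13807/6 ≈ 2301.2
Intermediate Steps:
q(h) = -4*h
j(c) = (-5 + c)/(-2 + c)
46*50 + j(q(4)) = 46*50 + (-5 - 4*4)/(-2 - 4*4) = 2300 + (-5 - 16)/(-2 - 16) = 2300 - 21/(-18) = 2300 - 1/18*(-21) = 2300 + 7/6 = 13807/6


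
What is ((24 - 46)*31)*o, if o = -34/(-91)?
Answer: -23188/91 ≈ -254.81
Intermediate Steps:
o = 34/91 (o = -34*(-1/91) = 34/91 ≈ 0.37363)
((24 - 46)*31)*o = ((24 - 46)*31)*(34/91) = -22*31*(34/91) = -682*34/91 = -23188/91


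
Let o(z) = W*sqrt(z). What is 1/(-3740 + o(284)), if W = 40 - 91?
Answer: -55/194837 + 3*sqrt(71)/389674 ≈ -0.00021742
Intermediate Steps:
W = -51
o(z) = -51*sqrt(z)
1/(-3740 + o(284)) = 1/(-3740 - 102*sqrt(71))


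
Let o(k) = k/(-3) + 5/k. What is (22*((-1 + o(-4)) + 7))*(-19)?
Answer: -15257/6 ≈ -2542.8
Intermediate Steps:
o(k) = 5/k - k/3 (o(k) = k*(-1/3) + 5/k = -k/3 + 5/k = 5/k - k/3)
(22*((-1 + o(-4)) + 7))*(-19) = (22*((-1 + (5/(-4) - 1/3*(-4))) + 7))*(-19) = (22*((-1 + (5*(-1/4) + 4/3)) + 7))*(-19) = (22*((-1 + (-5/4 + 4/3)) + 7))*(-19) = (22*((-1 + 1/12) + 7))*(-19) = (22*(-11/12 + 7))*(-19) = (22*(73/12))*(-19) = (803/6)*(-19) = -15257/6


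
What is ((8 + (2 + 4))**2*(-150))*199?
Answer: -5850600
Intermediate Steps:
((8 + (2 + 4))**2*(-150))*199 = ((8 + 6)**2*(-150))*199 = (14**2*(-150))*199 = (196*(-150))*199 = -29400*199 = -5850600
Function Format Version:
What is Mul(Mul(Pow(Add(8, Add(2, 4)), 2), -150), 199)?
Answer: -5850600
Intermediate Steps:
Mul(Mul(Pow(Add(8, Add(2, 4)), 2), -150), 199) = Mul(Mul(Pow(Add(8, 6), 2), -150), 199) = Mul(Mul(Pow(14, 2), -150), 199) = Mul(Mul(196, -150), 199) = Mul(-29400, 199) = -5850600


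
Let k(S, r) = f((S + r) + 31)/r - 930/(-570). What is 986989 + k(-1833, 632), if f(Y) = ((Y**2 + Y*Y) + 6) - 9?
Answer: 11903801647/12008 ≈ 9.9132e+5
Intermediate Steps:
f(Y) = -3 + 2*Y**2 (f(Y) = ((Y**2 + Y**2) + 6) - 9 = (2*Y**2 + 6) - 9 = (6 + 2*Y**2) - 9 = -3 + 2*Y**2)
k(S, r) = 31/19 + (-3 + 2*(31 + S + r)**2)/r (k(S, r) = (-3 + 2*((S + r) + 31)**2)/r - 930/(-570) = (-3 + 2*(31 + S + r)**2)/r - 930*(-1/570) = (-3 + 2*(31 + S + r)**2)/r + 31/19 = 31/19 + (-3 + 2*(31 + S + r)**2)/r)
986989 + k(-1833, 632) = 986989 + (1/19)*(-57 + 31*632 + 38*(31 - 1833 + 632)**2)/632 = 986989 + (1/19)*(1/632)*(-57 + 19592 + 38*(-1170)**2) = 986989 + (1/19)*(1/632)*(-57 + 19592 + 38*1368900) = 986989 + (1/19)*(1/632)*(-57 + 19592 + 52018200) = 986989 + (1/19)*(1/632)*52037735 = 986989 + 52037735/12008 = 11903801647/12008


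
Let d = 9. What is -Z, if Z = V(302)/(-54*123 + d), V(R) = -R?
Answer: -302/6633 ≈ -0.045530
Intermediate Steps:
Z = 302/6633 (Z = (-1*302)/(-54*123 + 9) = -302/(-6642 + 9) = -302/(-6633) = -302*(-1/6633) = 302/6633 ≈ 0.045530)
-Z = -1*302/6633 = -302/6633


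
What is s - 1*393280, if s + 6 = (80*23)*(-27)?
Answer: -442966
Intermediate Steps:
s = -49686 (s = -6 + (80*23)*(-27) = -6 + 1840*(-27) = -6 - 49680 = -49686)
s - 1*393280 = -49686 - 1*393280 = -49686 - 393280 = -442966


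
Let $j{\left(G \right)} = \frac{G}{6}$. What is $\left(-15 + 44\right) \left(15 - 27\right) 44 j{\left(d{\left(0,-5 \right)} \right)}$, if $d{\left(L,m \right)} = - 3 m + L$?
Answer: $-38280$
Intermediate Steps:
$d{\left(L,m \right)} = L - 3 m$
$j{\left(G \right)} = \frac{G}{6}$ ($j{\left(G \right)} = G \frac{1}{6} = \frac{G}{6}$)
$\left(-15 + 44\right) \left(15 - 27\right) 44 j{\left(d{\left(0,-5 \right)} \right)} = \left(-15 + 44\right) \left(15 - 27\right) 44 \frac{0 - -15}{6} = 29 \left(-12\right) 44 \frac{0 + 15}{6} = \left(-348\right) 44 \cdot \frac{1}{6} \cdot 15 = \left(-15312\right) \frac{5}{2} = -38280$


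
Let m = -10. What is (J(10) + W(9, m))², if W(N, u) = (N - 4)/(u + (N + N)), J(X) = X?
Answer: 7225/64 ≈ 112.89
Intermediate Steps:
W(N, u) = (-4 + N)/(u + 2*N)
(J(10) + W(9, m))² = (10 + (-4 + 9)/(-10 + 2*9))² = (10 + 5/(-10 + 18))² = (10 + 5/8)² = (85/8)² = 7225/64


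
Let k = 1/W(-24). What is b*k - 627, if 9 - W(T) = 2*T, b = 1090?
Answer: -34649/57 ≈ -607.88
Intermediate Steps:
W(T) = 9 - 2*T
k = 1/57 (k = 1/(9 - 2*(-24)) = 1/(9 + 48) = 1/57 ≈ 0.017544)
b*k - 627 = 1090*(1/57) - 627 = 1090/57 - 627 = -34649/57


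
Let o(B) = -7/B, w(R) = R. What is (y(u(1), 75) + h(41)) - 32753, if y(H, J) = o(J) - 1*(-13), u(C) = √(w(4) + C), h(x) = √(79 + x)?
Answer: -2455507/75 + 2*√30 ≈ -32729.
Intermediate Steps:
u(C) = √(4 + C)
y(H, J) = 13 - 7/J (y(H, J) = -7/J - 1*(-13) = -7/J + 13 = 13 - 7/J)
(y(u(1), 75) + h(41)) - 32753 = ((13 - 7/75) + √(79 + 41)) - 32753 = ((13 - 7*1/75) + √120) - 32753 = ((13 - 7/75) + 2*√30) - 32753 = (968/75 + 2*√30) - 32753 = -2455507/75 + 2*√30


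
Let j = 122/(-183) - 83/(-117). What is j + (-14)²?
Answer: 22937/117 ≈ 196.04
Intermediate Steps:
j = 5/117 (j = 122*(-1/183) - 83*(-1/117) = -⅔ + 83/117 = 5/117 ≈ 0.042735)
j + (-14)² = 5/117 + (-14)² = 5/117 + 196 = 22937/117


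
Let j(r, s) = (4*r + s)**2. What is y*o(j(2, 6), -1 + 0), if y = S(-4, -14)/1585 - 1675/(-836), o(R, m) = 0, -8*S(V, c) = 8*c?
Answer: 0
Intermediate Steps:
j(r, s) = (s + 4*r)**2
S(V, c) = -c
y = 2666579/1325060 (y = -1*(-14)/1585 - 1675/(-836) = 14*(1/1585) - 1675*(-1/836) = 14/1585 + 1675/836 = 2666579/1325060 ≈ 2.0124)
y*o(j(2, 6), -1 + 0) = (2666579/1325060)*0 = 0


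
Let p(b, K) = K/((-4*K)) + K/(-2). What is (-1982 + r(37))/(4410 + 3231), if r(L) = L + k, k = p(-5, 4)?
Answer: -7789/30564 ≈ -0.25484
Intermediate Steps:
p(b, K) = -1/4 - K/2 (p(b, K) = K*(-1/(4*K)) + K*(-1/2) = -1/4 - K/2)
k = -9/4 (k = -1/4 - 1/2*4 = -1/4 - 2 = -9/4 ≈ -2.2500)
r(L) = -9/4 + L (r(L) = L - 9/4 = -9/4 + L)
(-1982 + r(37))/(4410 + 3231) = (-1982 + (-9/4 + 37))/(4410 + 3231) = (-1982 + 139/4)/7641 = -7789/4*1/7641 = -7789/30564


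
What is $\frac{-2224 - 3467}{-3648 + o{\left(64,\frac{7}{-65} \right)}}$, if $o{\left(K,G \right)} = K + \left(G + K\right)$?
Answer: $\frac{123305}{76269} \approx 1.6167$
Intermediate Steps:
$o{\left(K,G \right)} = G + 2 K$
$\frac{-2224 - 3467}{-3648 + o{\left(64,\frac{7}{-65} \right)}} = \frac{-2224 - 3467}{-3648 + \left(\frac{7}{-65} + 2 \cdot 64\right)} = - \frac{5691}{-3648 + \left(7 \left(- \frac{1}{65}\right) + 128\right)} = - \frac{5691}{-3648 + \left(- \frac{7}{65} + 128\right)} = - \frac{5691}{-3648 + \frac{8313}{65}} = - \frac{5691}{- \frac{228807}{65}} = \left(-5691\right) \left(- \frac{65}{228807}\right) = \frac{123305}{76269}$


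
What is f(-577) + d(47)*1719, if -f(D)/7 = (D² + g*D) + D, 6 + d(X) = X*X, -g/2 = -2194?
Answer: 19183625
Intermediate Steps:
g = 4388 (g = -2*(-2194) = 4388)
d(X) = -6 + X² (d(X) = -6 + X*X = -6 + X²)
f(D) = -30723*D - 7*D² (f(D) = -7*((D² + 4388*D) + D) = -7*(D² + 4389*D) = -30723*D - 7*D²)
f(-577) + d(47)*1719 = -7*(-577)*(4389 - 577) + (-6 + 47²)*1719 = -7*(-577)*3812 + (-6 + 2209)*1719 = 15396668 + 2203*1719 = 15396668 + 3786957 = 19183625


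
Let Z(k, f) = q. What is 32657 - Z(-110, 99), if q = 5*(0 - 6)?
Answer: 32687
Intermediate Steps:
q = -30 (q = 5*(-6) = -30)
Z(k, f) = -30
32657 - Z(-110, 99) = 32657 - 1*(-30) = 32657 + 30 = 32687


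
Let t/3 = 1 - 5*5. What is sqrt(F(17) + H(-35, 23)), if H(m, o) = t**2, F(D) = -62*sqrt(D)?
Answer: sqrt(5184 - 62*sqrt(17)) ≈ 70.202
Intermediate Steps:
t = -72 (t = 3*(1 - 5*5) = 3*(1 - 25) = 3*(-24) = -72)
H(m, o) = 5184 (H(m, o) = (-72)**2 = 5184)
sqrt(F(17) + H(-35, 23)) = sqrt(-62*sqrt(17) + 5184) = sqrt(5184 - 62*sqrt(17))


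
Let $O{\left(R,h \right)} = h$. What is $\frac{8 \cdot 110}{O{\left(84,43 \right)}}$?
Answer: $\frac{880}{43} \approx 20.465$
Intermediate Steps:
$\frac{8 \cdot 110}{O{\left(84,43 \right)}} = \frac{8 \cdot 110}{43} = 880 \cdot \frac{1}{43} = \frac{880}{43}$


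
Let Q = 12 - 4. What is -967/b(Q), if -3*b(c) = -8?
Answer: -2901/8 ≈ -362.63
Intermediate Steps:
Q = 8
b(c) = 8/3 (b(c) = -⅓*(-8) = 8/3)
-967/b(Q) = -967/8/3 = -967*3/8 = -2901/8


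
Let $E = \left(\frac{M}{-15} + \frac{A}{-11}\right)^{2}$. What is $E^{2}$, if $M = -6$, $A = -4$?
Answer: $\frac{3111696}{9150625} \approx 0.34005$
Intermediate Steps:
$E = \frac{1764}{3025}$ ($E = \left(- \frac{6}{-15} - \frac{4}{-11}\right)^{2} = \left(\left(-6\right) \left(- \frac{1}{15}\right) - - \frac{4}{11}\right)^{2} = \left(\frac{2}{5} + \frac{4}{11}\right)^{2} = \left(\frac{42}{55}\right)^{2} = \frac{1764}{3025} \approx 0.58314$)
$E^{2} = \left(\frac{1764}{3025}\right)^{2} = \frac{3111696}{9150625}$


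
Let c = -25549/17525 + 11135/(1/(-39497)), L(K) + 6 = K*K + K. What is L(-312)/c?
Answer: -283396775/1284579860904 ≈ -0.00022061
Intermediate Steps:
L(K) = -6 + K + K² (L(K) = -6 + (K*K + K) = -6 + (K² + K) = -6 + (K + K²) = -6 + K + K²)
c = -7707479165424/17525 (c = -25549*1/17525 + 11135/(-1/39497) = -25549/17525 + 11135*(-39497) = -25549/17525 - 439799095 = -7707479165424/17525 ≈ -4.3980e+8)
L(-312)/c = (-6 - 312 + (-312)²)/(-7707479165424/17525) = (-6 - 312 + 97344)*(-17525/7707479165424) = 97026*(-17525/7707479165424) = -283396775/1284579860904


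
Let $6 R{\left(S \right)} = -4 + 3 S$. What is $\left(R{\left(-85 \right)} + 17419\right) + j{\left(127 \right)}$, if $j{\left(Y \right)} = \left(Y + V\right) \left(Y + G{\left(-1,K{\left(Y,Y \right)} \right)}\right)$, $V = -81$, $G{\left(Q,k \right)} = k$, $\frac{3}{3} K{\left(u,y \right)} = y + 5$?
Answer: $\frac{175739}{6} \approx 29290.0$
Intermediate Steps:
$K{\left(u,y \right)} = 5 + y$ ($K{\left(u,y \right)} = y + 5 = 5 + y$)
$R{\left(S \right)} = - \frac{2}{3} + \frac{S}{2}$ ($R{\left(S \right)} = \frac{-4 + 3 S}{6} = - \frac{2}{3} + \frac{S}{2}$)
$j{\left(Y \right)} = \left(-81 + Y\right) \left(5 + 2 Y\right)$ ($j{\left(Y \right)} = \left(Y - 81\right) \left(Y + \left(5 + Y\right)\right) = \left(-81 + Y\right) \left(5 + 2 Y\right)$)
$\left(R{\left(-85 \right)} + 17419\right) + j{\left(127 \right)} = \left(\left(- \frac{2}{3} + \frac{1}{2} \left(-85\right)\right) + 17419\right) - \left(20344 - 32258\right) = \left(\left(- \frac{2}{3} - \frac{85}{2}\right) + 17419\right) - -11914 = \left(- \frac{259}{6} + 17419\right) - -11914 = \frac{104255}{6} + 11914 = \frac{175739}{6}$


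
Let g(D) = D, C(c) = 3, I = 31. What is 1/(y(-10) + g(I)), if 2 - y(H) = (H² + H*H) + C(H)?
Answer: -1/170 ≈ -0.0058824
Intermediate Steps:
y(H) = -1 - 2*H² (y(H) = 2 - ((H² + H*H) + 3) = 2 - ((H² + H²) + 3) = 2 - (2*H² + 3) = 2 - (3 + 2*H²) = 2 + (-3 - 2*H²) = -1 - 2*H²)
1/(y(-10) + g(I)) = 1/((-1 - 2*(-10)²) + 31) = 1/((-1 - 2*100) + 31) = 1/((-1 - 200) + 31) = 1/(-201 + 31) = 1/(-170) = -1/170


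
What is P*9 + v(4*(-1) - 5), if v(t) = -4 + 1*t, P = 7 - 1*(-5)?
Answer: 95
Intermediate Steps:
P = 12 (P = 7 + 5 = 12)
v(t) = -4 + t
P*9 + v(4*(-1) - 5) = 12*9 + (-4 + (4*(-1) - 5)) = 108 + (-4 + (-4 - 5)) = 108 + (-4 - 9) = 108 - 13 = 95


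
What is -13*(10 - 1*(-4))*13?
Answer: -2366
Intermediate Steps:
-13*(10 - 1*(-4))*13 = -13*(10 + 4)*13 = -13*14*13 = -182*13 = -2366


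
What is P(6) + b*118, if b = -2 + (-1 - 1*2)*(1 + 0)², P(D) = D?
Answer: -584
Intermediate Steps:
b = -5 (b = -2 + (-1 - 2)*1² = -2 - 3*1 = -2 - 3 = -5)
P(6) + b*118 = 6 - 5*118 = 6 - 590 = -584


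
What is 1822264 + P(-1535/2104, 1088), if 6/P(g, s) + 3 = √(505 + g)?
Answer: 1898888416808/1042049 + 12*√558078110/1042049 ≈ 1.8223e+6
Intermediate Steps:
P(g, s) = 6/(-3 + √(505 + g))
1822264 + P(-1535/2104, 1088) = 1822264 + 6/(-3 + √(505 - 1535/2104)) = 1822264 + 6/(-3 + √(1060985/2104)) = 1822264 + 6/(-3 + √558078110/1052)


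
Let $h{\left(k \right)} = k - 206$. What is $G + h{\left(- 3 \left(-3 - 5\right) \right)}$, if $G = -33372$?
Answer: $-33554$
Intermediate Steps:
$h{\left(k \right)} = -206 + k$
$G + h{\left(- 3 \left(-3 - 5\right) \right)} = -33372 - \left(206 + 3 \left(-3 - 5\right)\right) = -33372 - 182 = -33554$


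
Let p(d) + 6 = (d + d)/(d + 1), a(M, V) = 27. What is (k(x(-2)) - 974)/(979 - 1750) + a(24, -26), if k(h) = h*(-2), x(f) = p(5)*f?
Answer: 65425/2313 ≈ 28.286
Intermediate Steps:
p(d) = -6 + 2*d/(1 + d) (p(d) = -6 + (d + d)/(d + 1) = -6 + (2*d)/(1 + d) = -6 + 2*d/(1 + d))
x(f) = -13*f/3 (x(f) = (2*(-3 - 2*5)/(1 + 5))*f = (2*(-3 - 10)/6)*f = (2*(⅙)*(-13))*f = -13*f/3)
k(h) = -2*h
(k(x(-2)) - 974)/(979 - 1750) + a(24, -26) = (-(-26)*(-2)/3 - 974)/(979 - 1750) + 27 = (-2*26/3 - 974)/(-771) + 27 = (-52/3 - 974)*(-1/771) + 27 = -2974/3*(-1/771) + 27 = 2974/2313 + 27 = 65425/2313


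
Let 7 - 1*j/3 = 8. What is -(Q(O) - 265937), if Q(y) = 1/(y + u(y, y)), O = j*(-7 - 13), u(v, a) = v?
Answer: 31912439/120 ≈ 2.6594e+5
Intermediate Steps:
j = -3 (j = 21 - 3*8 = 21 - 24 = -3)
O = 60 (O = -3*(-7 - 13) = -3*(-20) = 60)
Q(y) = 1/(2*y) (Q(y) = 1/(y + y) = 1/(2*y))
-(Q(O) - 265937) = -((½)/60 - 265937) = -((½)*(1/60) - 265937) = -(1/120 - 265937) = -1*(-31912439/120) = 31912439/120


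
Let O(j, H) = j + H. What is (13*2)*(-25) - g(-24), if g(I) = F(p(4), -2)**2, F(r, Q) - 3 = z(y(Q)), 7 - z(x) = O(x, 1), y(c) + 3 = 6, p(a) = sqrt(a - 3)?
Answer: -686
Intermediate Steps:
p(a) = sqrt(-3 + a)
O(j, H) = H + j
y(c) = 3 (y(c) = -3 + 6 = 3)
z(x) = 6 - x (z(x) = 7 - (1 + x) = 7 + (-1 - x) = 6 - x)
F(r, Q) = 6 (F(r, Q) = 3 + (6 - 1*3) = 3 + (6 - 3) = 3 + 3 = 6)
g(I) = 36 (g(I) = 6**2 = 36)
(13*2)*(-25) - g(-24) = (13*2)*(-25) - 1*36 = 26*(-25) - 36 = -650 - 36 = -686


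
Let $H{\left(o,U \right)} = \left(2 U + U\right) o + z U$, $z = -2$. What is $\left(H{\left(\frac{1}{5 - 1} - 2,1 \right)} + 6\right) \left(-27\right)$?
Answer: $\frac{135}{4} \approx 33.75$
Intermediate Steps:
$H{\left(o,U \right)} = - 2 U + 3 U o$ ($H{\left(o,U \right)} = \left(2 U + U\right) o - 2 U = 3 U o - 2 U = - 2 U + 3 U o$)
$\left(H{\left(\frac{1}{5 - 1} - 2,1 \right)} + 6\right) \left(-27\right) = \left(1 \left(-2 + 3 \left(\frac{1}{5 - 1} - 2\right)\right) + 6\right) \left(-27\right) = \left(1 \left(-2 + 3 \left(\frac{1}{4} - 2\right)\right) + 6\right) \left(-27\right) = \left(1 \left(-2 + 3 \left(- \frac{7}{4}\right)\right) + 6\right) \left(-27\right) = \left(1 \left(-2 - \frac{21}{4}\right) + 6\right) \left(-27\right) = \left(1 \left(- \frac{29}{4}\right) + 6\right) \left(-27\right) = \left(- \frac{29}{4} + 6\right) \left(-27\right) = \left(- \frac{5}{4}\right) \left(-27\right) = \frac{135}{4}$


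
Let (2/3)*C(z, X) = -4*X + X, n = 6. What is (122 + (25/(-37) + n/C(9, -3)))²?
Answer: 1644221401/110889 ≈ 14828.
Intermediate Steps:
C(z, X) = -9*X/2 (C(z, X) = 3*(-4*X + X)/2 = 3*(-3*X)/2 = -9*X/2)
(122 + (25/(-37) + n/C(9, -3)))² = (122 + (25/(-37) + 6/((-9/2*(-3)))))² = (122 + (25*(-1/37) + 6/(27/2)))² = (122 + (-25/37 + 6*(2/27)))² = (122 + (-25/37 + 4/9))² = (122 - 77/333)² = (40549/333)² = 1644221401/110889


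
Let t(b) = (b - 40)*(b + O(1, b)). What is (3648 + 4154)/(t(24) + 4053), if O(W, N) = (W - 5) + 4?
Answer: 7802/3669 ≈ 2.1265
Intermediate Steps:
O(W, N) = -1 + W (O(W, N) = (-5 + W) + 4 = -1 + W)
t(b) = b*(-40 + b) (t(b) = (b - 40)*(b + (-1 + 1)) = (-40 + b)*(b + 0) = (-40 + b)*b = b*(-40 + b))
(3648 + 4154)/(t(24) + 4053) = (3648 + 4154)/(24*(-40 + 24) + 4053) = 7802/(24*(-16) + 4053) = 7802/(-384 + 4053) = 7802/3669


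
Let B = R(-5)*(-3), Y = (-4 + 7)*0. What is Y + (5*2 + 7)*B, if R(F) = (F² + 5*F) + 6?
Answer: -306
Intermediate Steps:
R(F) = 6 + F² + 5*F
Y = 0 (Y = 3*0 = 0)
B = -18 (B = (6 + (-5)² + 5*(-5))*(-3) = (6 + 25 - 25)*(-3) = 6*(-3) = -18)
Y + (5*2 + 7)*B = 0 + (5*2 + 7)*(-18) = 0 + (10 + 7)*(-18) = 0 + 17*(-18) = 0 - 306 = -306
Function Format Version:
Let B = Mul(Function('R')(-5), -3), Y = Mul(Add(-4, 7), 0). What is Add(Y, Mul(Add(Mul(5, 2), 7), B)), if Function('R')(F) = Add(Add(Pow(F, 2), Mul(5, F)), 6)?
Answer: -306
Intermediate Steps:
Function('R')(F) = Add(6, Pow(F, 2), Mul(5, F))
Y = 0 (Y = Mul(3, 0) = 0)
B = -18 (B = Mul(Add(6, Pow(-5, 2), Mul(5, -5)), -3) = Mul(Add(6, 25, -25), -3) = Mul(6, -3) = -18)
Add(Y, Mul(Add(Mul(5, 2), 7), B)) = Add(0, Mul(Add(Mul(5, 2), 7), -18)) = Add(0, Mul(Add(10, 7), -18)) = Add(0, Mul(17, -18)) = Add(0, -306) = -306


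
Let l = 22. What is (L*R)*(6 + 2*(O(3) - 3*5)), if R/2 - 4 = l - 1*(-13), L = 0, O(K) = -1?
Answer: 0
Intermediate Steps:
R = 78 (R = 8 + 2*(22 - 1*(-13)) = 8 + 2*(22 + 13) = 8 + 2*35 = 8 + 70 = 78)
(L*R)*(6 + 2*(O(3) - 3*5)) = (0*78)*(6 + 2*(-1 - 3*5)) = 0*(6 + 2*(-1 - 15)) = 0*(6 + 2*(-16)) = 0*(6 - 32) = 0*(-26) = 0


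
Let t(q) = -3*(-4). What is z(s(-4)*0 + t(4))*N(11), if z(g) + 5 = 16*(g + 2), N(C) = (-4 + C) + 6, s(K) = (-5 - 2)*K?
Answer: 2847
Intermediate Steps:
s(K) = -7*K
t(q) = 12
N(C) = 2 + C
z(g) = 27 + 16*g (z(g) = -5 + 16*(g + 2) = -5 + 16*(2 + g) = -5 + (32 + 16*g) = 27 + 16*g)
z(s(-4)*0 + t(4))*N(11) = (27 + 16*(-7*(-4)*0 + 12))*(2 + 11) = (27 + 16*(28*0 + 12))*13 = (27 + 16*(0 + 12))*13 = (27 + 16*12)*13 = (27 + 192)*13 = 219*13 = 2847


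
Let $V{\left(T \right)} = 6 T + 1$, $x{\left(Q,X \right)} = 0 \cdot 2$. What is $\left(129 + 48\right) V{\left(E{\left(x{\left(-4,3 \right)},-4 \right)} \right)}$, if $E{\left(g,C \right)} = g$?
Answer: $177$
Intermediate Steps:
$x{\left(Q,X \right)} = 0$
$V{\left(T \right)} = 1 + 6 T$
$\left(129 + 48\right) V{\left(E{\left(x{\left(-4,3 \right)},-4 \right)} \right)} = \left(129 + 48\right) \left(1 + 6 \cdot 0\right) = 177 \left(1 + 0\right) = 177 \cdot 1 = 177$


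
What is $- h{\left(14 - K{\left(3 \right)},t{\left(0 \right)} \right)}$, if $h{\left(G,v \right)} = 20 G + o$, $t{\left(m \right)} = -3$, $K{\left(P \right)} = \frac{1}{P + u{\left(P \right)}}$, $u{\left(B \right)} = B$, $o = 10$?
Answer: $- \frac{860}{3} \approx -286.67$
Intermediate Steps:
$K{\left(P \right)} = \frac{1}{2 P}$ ($K{\left(P \right)} = \frac{1}{P + P} = \frac{1}{2 P}$)
$h{\left(G,v \right)} = 10 + 20 G$ ($h{\left(G,v \right)} = 20 G + 10 = 10 + 20 G$)
$- h{\left(14 - K{\left(3 \right)},t{\left(0 \right)} \right)} = - (10 + 20 \left(14 - \frac{1}{2 \cdot 3}\right)) = - (10 + 20 \left(14 - \frac{1}{2} \cdot \frac{1}{3}\right)) = - (10 + 20 \left(14 - \frac{1}{6}\right)) = - (10 + 20 \cdot \frac{83}{6}) = - (10 + \frac{830}{3}) = \left(-1\right) \frac{860}{3} = - \frac{860}{3}$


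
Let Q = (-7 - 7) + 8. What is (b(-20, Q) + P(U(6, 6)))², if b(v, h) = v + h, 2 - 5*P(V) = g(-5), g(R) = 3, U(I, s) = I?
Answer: 17161/25 ≈ 686.44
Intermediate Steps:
Q = -6 (Q = -14 + 8 = -6)
P(V) = -⅕ (P(V) = ⅖ - ⅕*3 = ⅖ - ⅗ = -⅕)
b(v, h) = h + v
(b(-20, Q) + P(U(6, 6)))² = ((-6 - 20) - ⅕)² = (-26 - ⅕)² = (-131/5)² = 17161/25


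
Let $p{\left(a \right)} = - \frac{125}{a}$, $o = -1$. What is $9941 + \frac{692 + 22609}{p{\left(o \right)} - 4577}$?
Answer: $\frac{14744677}{1484} \approx 9935.8$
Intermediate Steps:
$9941 + \frac{692 + 22609}{p{\left(o \right)} - 4577} = 9941 + \frac{692 + 22609}{- \frac{125}{-1} - 4577} = 9941 + \frac{23301}{\left(-125\right) \left(-1\right) - 4577} = 9941 + \frac{23301}{125 - 4577} = 9941 + \frac{23301}{-4452} = 9941 + 23301 \left(- \frac{1}{4452}\right) = 9941 - \frac{7767}{1484} = \frac{14744677}{1484}$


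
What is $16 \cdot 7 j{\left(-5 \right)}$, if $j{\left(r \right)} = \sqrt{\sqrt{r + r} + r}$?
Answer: $112 \sqrt{-5 + i \sqrt{10}} \approx 75.8 + 261.66 i$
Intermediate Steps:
$j{\left(r \right)} = \sqrt{r + \sqrt{2} \sqrt{r}}$ ($j{\left(r \right)} = \sqrt{\sqrt{2 r} + r} = \sqrt{\sqrt{2} \sqrt{r} + r} = \sqrt{r + \sqrt{2} \sqrt{r}}$)
$16 \cdot 7 j{\left(-5 \right)} = 16 \cdot 7 \sqrt{-5 + \sqrt{2} \sqrt{-5}} = 112 \sqrt{-5 + \sqrt{2} i \sqrt{5}} = 112 \sqrt{-5 + i \sqrt{10}}$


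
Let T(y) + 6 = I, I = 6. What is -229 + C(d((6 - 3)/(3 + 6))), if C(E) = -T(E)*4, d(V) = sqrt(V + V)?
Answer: -229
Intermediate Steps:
T(y) = 0 (T(y) = -6 + 6 = 0)
d(V) = sqrt(2)*sqrt(V) (d(V) = sqrt(2*V) = sqrt(2)*sqrt(V))
C(E) = 0 (C(E) = -1*0*4 = 0*4 = 0)
-229 + C(d((6 - 3)/(3 + 6))) = -229 + 0 = -229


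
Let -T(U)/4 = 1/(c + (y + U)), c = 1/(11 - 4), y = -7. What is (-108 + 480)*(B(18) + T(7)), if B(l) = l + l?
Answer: 2976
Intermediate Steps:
c = ⅐ (c = 1/7 = ⅐ ≈ 0.14286)
T(U) = -4/(-48/7 + U) (T(U) = -4/(⅐ + (-7 + U)) = -4/(-48/7 + U))
B(l) = 2*l
(-108 + 480)*(B(18) + T(7)) = (-108 + 480)*(2*18 - 28/(-48 + 7*7)) = 372*(36 - 28/(-48 + 49)) = 372*(36 - 28/1) = 372*(36 - 28*1) = 372*(36 - 28) = 372*8 = 2976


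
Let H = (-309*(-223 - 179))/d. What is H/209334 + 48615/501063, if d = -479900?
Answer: 271320602139737/2796471201553100 ≈ 0.097023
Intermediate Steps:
H = -62109/239950 (H = -309*(-223 - 179)/(-479900) = -309*(-402)*(-1/479900) = 124218*(-1/479900) = -62109/239950 ≈ -0.25884)
H/209334 + 48615/501063 = -62109/239950/209334 + 48615/501063 = -62109/239950*1/209334 + 48615*(1/501063) = -20703/16743231100 + 16205/167021 = 271320602139737/2796471201553100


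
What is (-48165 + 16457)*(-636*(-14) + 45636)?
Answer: -1729354320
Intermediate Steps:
(-48165 + 16457)*(-636*(-14) + 45636) = -31708*(8904 + 45636) = -31708*54540 = -1729354320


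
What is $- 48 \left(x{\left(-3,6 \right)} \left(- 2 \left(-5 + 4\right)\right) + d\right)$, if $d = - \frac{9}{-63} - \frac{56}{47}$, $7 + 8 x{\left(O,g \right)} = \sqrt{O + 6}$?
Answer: $\frac{44196}{329} - 12 \sqrt{3} \approx 113.55$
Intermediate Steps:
$x{\left(O,g \right)} = - \frac{7}{8} + \frac{\sqrt{6 + O}}{8}$ ($x{\left(O,g \right)} = - \frac{7}{8} + \frac{\sqrt{O + 6}}{8} = - \frac{7}{8} + \frac{\sqrt{6 + O}}{8}$)
$d = - \frac{345}{329}$ ($d = \left(-9\right) \left(- \frac{1}{63}\right) - \frac{56}{47} = \frac{1}{7} - \frac{56}{47} = - \frac{345}{329} \approx -1.0486$)
$- 48 \left(x{\left(-3,6 \right)} \left(- 2 \left(-5 + 4\right)\right) + d\right) = - 48 \left(\left(- \frac{7}{8} + \frac{\sqrt{6 - 3}}{8}\right) \left(- 2 \left(-5 + 4\right)\right) - \frac{345}{329}\right) = - 48 \left(\left(- \frac{7}{8} + \frac{\sqrt{3}}{8}\right) \left(\left(-2\right) \left(-1\right)\right) - \frac{345}{329}\right) = - 48 \left(\left(- \frac{7}{8} + \frac{\sqrt{3}}{8}\right) 2 - \frac{345}{329}\right) = - 48 \left(\left(- \frac{7}{4} + \frac{\sqrt{3}}{4}\right) - \frac{345}{329}\right) = - 48 \left(- \frac{3683}{1316} + \frac{\sqrt{3}}{4}\right) = \frac{44196}{329} - 12 \sqrt{3}$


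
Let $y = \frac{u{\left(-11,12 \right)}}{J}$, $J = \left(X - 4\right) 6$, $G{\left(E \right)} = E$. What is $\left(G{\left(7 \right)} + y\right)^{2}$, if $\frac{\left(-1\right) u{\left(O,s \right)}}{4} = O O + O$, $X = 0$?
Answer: $\frac{5776}{9} \approx 641.78$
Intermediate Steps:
$u{\left(O,s \right)} = - 4 O - 4 O^{2}$ ($u{\left(O,s \right)} = - 4 \left(O O + O\right) = - 4 \left(O^{2} + O\right) = - 4 \left(O + O^{2}\right) = - 4 O - 4 O^{2}$)
$J = -24$ ($J = \left(0 - 4\right) 6 = \left(-4\right) 6 = -24$)
$y = \frac{55}{3}$ ($y = \frac{\left(-4\right) \left(-11\right) \left(1 - 11\right)}{-24} = \left(-4\right) \left(-11\right) \left(-10\right) \left(- \frac{1}{24}\right) = \left(-440\right) \left(- \frac{1}{24}\right) = \frac{55}{3} \approx 18.333$)
$\left(G{\left(7 \right)} + y\right)^{2} = \left(7 + \frac{55}{3}\right)^{2} = \left(\frac{76}{3}\right)^{2} = \frac{5776}{9}$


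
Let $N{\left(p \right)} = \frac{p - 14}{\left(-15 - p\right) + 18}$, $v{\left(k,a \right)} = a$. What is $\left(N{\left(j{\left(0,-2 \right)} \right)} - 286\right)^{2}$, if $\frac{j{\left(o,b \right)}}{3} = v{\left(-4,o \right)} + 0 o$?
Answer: $\frac{760384}{9} \approx 84487.0$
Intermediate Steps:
$j{\left(o,b \right)} = 3 o$ ($j{\left(o,b \right)} = 3 \left(o + 0 o\right) = 3 \left(o + 0\right) = 3 o$)
$N{\left(p \right)} = \frac{-14 + p}{3 - p}$
$\left(N{\left(j{\left(0,-2 \right)} \right)} - 286\right)^{2} = \left(\frac{14 - 3 \cdot 0}{-3 + 3 \cdot 0} - 286\right)^{2} = \left(\frac{14 - 0}{-3 + 0} - 286\right)^{2} = \left(\frac{14 + 0}{-3} - 286\right)^{2} = \left(\left(- \frac{1}{3}\right) 14 - 286\right)^{2} = \left(- \frac{14}{3} - 286\right)^{2} = \left(- \frac{872}{3}\right)^{2} = \frac{760384}{9}$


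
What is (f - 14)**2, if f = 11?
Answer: 9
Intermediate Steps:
(f - 14)**2 = (11 - 14)**2 = (-3)**2 = 9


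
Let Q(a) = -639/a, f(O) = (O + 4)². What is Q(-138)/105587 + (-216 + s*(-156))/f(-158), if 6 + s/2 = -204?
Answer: 79296677529/28797164858 ≈ 2.7536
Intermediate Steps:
f(O) = (4 + O)²
s = -420 (s = -12 + 2*(-204) = -12 - 408 = -420)
Q(-138)/105587 + (-216 + s*(-156))/f(-158) = -639/(-138)/105587 + (-216 - 420*(-156))/((4 - 158)²) = -639*(-1/138)*(1/105587) + (-216 + 65520)/((-154)²) = (213/46)*(1/105587) + 65304/23716 = 213/4857002 + 65304*(1/23716) = 213/4857002 + 16326/5929 = 79296677529/28797164858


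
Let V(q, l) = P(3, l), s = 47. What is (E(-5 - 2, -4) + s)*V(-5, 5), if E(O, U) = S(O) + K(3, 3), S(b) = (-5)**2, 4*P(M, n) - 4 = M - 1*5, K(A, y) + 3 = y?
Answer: 36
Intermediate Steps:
K(A, y) = -3 + y
P(M, n) = -1/4 + M/4 (P(M, n) = 1 + (M - 1*5)/4 = 1 + (M - 5)/4 = 1 + (-5 + M)/4 = 1 + (-5/4 + M/4) = -1/4 + M/4)
S(b) = 25
E(O, U) = 25 (E(O, U) = 25 + (-3 + 3) = 25 + 0 = 25)
V(q, l) = 1/2 (V(q, l) = -1/4 + (1/4)*3 = -1/4 + 3/4 = 1/2)
(E(-5 - 2, -4) + s)*V(-5, 5) = (25 + 47)*(1/2) = 72*(1/2) = 36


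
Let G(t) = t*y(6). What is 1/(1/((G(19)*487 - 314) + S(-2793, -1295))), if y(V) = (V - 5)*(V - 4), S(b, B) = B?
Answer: 16897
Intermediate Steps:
y(V) = (-5 + V)*(-4 + V)
G(t) = 2*t (G(t) = t*(20 + 6² - 9*6) = t*(20 + 36 - 54) = t*2 = 2*t)
1/(1/((G(19)*487 - 314) + S(-2793, -1295))) = 1/(1/(((2*19)*487 - 314) - 1295)) = 1/(1/((38*487 - 314) - 1295)) = 1/(1/((18506 - 314) - 1295)) = 1/(1/(18192 - 1295)) = 1/(1/16897) = 16897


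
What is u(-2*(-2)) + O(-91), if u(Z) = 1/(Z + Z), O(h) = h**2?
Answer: 66249/8 ≈ 8281.1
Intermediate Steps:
u(Z) = 1/(2*Z)
u(-2*(-2)) + O(-91) = 1/(2*((-2*(-2)))) + (-91)**2 = (1/2)/4 + 8281 = (1/2)*(1/4) + 8281 = 1/8 + 8281 = 66249/8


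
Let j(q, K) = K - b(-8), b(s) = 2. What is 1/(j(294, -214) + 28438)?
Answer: 1/28222 ≈ 3.5433e-5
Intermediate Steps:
j(q, K) = -2 + K (j(q, K) = K - 1*2 = K - 2 = -2 + K)
1/(j(294, -214) + 28438) = 1/((-2 - 214) + 28438) = 1/(-216 + 28438) = 1/28222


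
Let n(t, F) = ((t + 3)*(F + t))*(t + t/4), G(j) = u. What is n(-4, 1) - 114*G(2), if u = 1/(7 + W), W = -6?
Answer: -129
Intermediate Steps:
u = 1 (u = 1/(7 - 6) = 1/1 = 1)
G(j) = 1
n(t, F) = 5*t*(3 + t)*(F + t)/4 (n(t, F) = ((3 + t)*(F + t))*(t + t*(¼)) = ((3 + t)*(F + t))*(t + t/4) = ((3 + t)*(F + t))*(5*t/4) = 5*t*(3 + t)*(F + t)/4)
n(-4, 1) - 114*G(2) = (5/4)*(-4)*((-4)² + 3*1 + 3*(-4) + 1*(-4)) - 114*1 = (5/4)*(-4)*(16 + 3 - 12 - 4) - 114 = (5/4)*(-4)*3 - 114 = -15 - 114 = -129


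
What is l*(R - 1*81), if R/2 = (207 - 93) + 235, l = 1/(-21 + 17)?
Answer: -617/4 ≈ -154.25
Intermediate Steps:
l = -¼ (l = 1/(-4) = -¼ ≈ -0.25000)
R = 698 (R = 2*((207 - 93) + 235) = 2*(114 + 235) = 2*349 = 698)
l*(R - 1*81) = -(698 - 1*81)/4 = -(698 - 81)/4 = -¼*617 = -617/4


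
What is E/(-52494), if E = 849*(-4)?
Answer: 566/8749 ≈ 0.064693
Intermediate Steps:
E = -3396
E/(-52494) = -3396/(-52494) = -3396*(-1/52494) = 566/8749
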